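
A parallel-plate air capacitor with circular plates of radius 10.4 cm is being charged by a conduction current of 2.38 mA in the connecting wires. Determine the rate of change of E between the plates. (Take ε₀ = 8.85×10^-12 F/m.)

7.91×10^9 V/(m·s)

The displacement current between the plates equals the conduction current, I_d = 2.38 mA.
Since I_d = ε₀ A dE/dt, dE/dt = I_d/(ε₀A) = (2.38×10^-3)/((8.85×10^-12)(0.03398)) = 7.91×10^9 V/(m·s).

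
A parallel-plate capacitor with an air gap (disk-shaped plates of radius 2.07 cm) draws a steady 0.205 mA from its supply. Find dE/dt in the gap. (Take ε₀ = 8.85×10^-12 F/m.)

1.72×10^10 V/(m·s)

The displacement current between the plates equals the conduction current, I_d = 0.205 mA.
Then dE/dt = I_d/(ε₀A) = 1.72×10^10 V/(m·s).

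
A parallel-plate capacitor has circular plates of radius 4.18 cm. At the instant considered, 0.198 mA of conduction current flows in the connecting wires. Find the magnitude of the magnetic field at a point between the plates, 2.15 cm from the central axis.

Between the plates the displacement current equals the wire current: I_d = 0.198 mA = 1.98×10^-4 A.
For r < R the Ampère–Maxwell law gives B(2πr) = μ₀ I_d (r²/R²), so B = μ₀ I_d r/(2πR²) = (4π×10^-7)(1.98×10^-4)(0.0215)/(2π·0.0418²) = 4.87×10^-10 T.

4.87×10^-10 T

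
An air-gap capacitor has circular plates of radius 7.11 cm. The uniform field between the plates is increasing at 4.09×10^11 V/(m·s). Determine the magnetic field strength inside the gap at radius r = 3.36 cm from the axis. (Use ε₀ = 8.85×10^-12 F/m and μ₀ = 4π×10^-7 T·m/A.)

7.64×10^-8 T

Through the whole plate area (πR² = 0.01588 m²), I_d = ε₀ πR² dE/dt = 0.05748 A.
∮B·dl = μ₀ I_d,enc with I_d,enc = I_d r²/R² = 0.01284 A; so B = μ₀ I_d,enc/(2πr) = 7.64×10^-8 T.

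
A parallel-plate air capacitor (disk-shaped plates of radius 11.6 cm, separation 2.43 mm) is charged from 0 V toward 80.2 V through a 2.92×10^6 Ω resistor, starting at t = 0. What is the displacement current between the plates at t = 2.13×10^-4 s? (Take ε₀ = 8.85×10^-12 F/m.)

C = ε₀A/d = (8.85×10^-12)(0.04227)/(2.43×10^-3) = 1.539×10^-10 F and τ = RC = 4.494×10^-4 s. I_d in the gap equals the RC charging current.
I_d(t) = (V₀/R) e^(−t/τ) = 2.747×10^-5 · e^(−0.4740) = 1.71×10^-5 A.

1.71×10^-5 A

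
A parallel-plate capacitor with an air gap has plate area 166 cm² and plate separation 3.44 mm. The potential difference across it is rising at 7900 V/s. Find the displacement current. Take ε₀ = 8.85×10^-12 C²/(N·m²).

3.37×10^-7 A

The field between the plates is E = V/d, so dE/dt = (7900)/(3.44×10^-3 m) = 2.297×10^6 V/(m·s).
I_d = ε₀ A (dE/dt) = (8.85×10^-12)(0.0166)(2.297×10^6) = 3.37×10^-7 A.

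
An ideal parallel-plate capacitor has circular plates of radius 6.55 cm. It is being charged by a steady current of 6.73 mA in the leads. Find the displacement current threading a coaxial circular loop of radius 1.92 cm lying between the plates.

5.78×10^-4 A

By continuity the displacement current in the gap matches the conduction current: I_d = 6.73×10^-3 A.
Since J_d is uniform, the enclosed fraction is (r/R)² = 0.08593, giving I_d,enc = 5.78×10^-4 A.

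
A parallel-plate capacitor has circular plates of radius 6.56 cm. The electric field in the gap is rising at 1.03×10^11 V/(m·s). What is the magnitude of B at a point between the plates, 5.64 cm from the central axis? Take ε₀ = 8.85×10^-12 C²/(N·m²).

I_d = ε₀ dΦ_E/dt = ε₀ πR² (dE/dt) = (8.85×10^-12)(0.01352)(1.03×10^11) = 0.01232 A through the full plate area.
∮B·dl = μ₀ I_d,enc with I_d,enc = I_d r²/R² = 9.107×10^-3 A; so B = μ₀ I_d,enc/(2πr) = 3.23×10^-8 T.

3.23×10^-8 T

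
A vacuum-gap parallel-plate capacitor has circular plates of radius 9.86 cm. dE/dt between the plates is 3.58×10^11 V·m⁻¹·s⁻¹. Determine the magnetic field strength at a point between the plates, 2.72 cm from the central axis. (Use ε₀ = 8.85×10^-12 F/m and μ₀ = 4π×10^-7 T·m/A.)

5.41×10^-8 T

Total displacement current: I_d = ε₀(πR²)(dE/dt) = (8.85×10^-12)(0.03054)(3.58×10^11) = 0.09676 A.
∮B·dl = μ₀ I_d,enc with I_d,enc = I_d r²/R² = 7.363×10^-3 A; so B = μ₀ I_d,enc/(2πr) = 5.41×10^-8 T.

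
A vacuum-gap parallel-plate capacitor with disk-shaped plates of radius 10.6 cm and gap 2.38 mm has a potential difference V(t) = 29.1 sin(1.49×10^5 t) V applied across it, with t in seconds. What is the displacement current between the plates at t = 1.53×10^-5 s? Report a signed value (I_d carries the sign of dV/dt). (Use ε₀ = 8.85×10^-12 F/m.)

C = ε₀A/d = (8.85×10^-12)(0.03530)/(2.38×10^-3) = 1.313×10^-10 F. dV/dt = V₀ω·cos(ωt); at ωt = 2.2797 rad this factor is -0.6510.
I_d = C dV/dt = (1.313×10^-10)(29.1)(1.49×10^5)(-0.6510) = -3.71×10^-4 A.

-3.71×10^-4 A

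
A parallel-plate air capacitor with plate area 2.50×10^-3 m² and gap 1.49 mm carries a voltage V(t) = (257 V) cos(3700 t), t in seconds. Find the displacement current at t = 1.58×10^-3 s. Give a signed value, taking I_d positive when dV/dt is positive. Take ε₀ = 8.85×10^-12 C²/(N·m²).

5.98×10^-6 A

C = ε₀A/d = (8.85×10^-12)(2.50×10^-3)/(1.49×10^-3) = 1.485×10^-11 F. dV/dt = V₀ω·−sin(ωt); at ωt = 5.846 rad this factor is 0.4234.
I_d = C dV/dt = (1.485×10^-11)(257)(3700)(0.4234) = 5.98×10^-6 A.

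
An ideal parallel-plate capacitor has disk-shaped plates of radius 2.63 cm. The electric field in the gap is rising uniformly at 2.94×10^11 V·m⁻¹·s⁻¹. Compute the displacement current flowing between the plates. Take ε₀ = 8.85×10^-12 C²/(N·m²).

5.65×10^-3 A

With a uniform field, Φ_E = EA, so I_d = ε₀ A dE/dt = 5.65×10^-3 A.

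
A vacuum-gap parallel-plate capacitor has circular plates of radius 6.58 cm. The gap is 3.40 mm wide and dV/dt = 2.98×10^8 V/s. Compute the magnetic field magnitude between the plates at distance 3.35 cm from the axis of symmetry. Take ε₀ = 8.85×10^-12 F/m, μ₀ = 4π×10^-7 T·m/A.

1.63×10^-8 T

With E = V/d, dE/dt = 8.765×10^10 V/(m·s) and πR² = 0.01360 m², giving I_d = ε₀ πR² dE/dt = 0.01055 A.
For r < R the Ampère–Maxwell law gives B(2πr) = μ₀ I_d (r²/R²), so B = μ₀ I_d r/(2πR²) = (4π×10^-7)(0.01055)(0.0335)/(2π·0.0658²) = 1.63×10^-8 T.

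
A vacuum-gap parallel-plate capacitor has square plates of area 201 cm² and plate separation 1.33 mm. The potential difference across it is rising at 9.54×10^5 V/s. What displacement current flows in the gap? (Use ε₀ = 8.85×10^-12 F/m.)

The displacement current equals the charging current C dV/dt. With C = ε₀A/d = (8.85×10^-12)(0.0201)/(1.33×10^-3) = 1.337×10^-10 F, I_d = (1.337×10^-10)(9.54×10^5) = 1.28×10^-4 A.

1.28×10^-4 A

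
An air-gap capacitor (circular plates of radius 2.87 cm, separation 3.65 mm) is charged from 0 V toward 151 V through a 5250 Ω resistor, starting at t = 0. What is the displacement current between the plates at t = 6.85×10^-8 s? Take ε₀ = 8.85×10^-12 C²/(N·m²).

C = ε₀A/d = (8.85×10^-12)(2.588×10^-3)/(3.65×10^-3) = 6.275×10^-12 F and τ = RC = 3.294×10^-8 s. I_d in the gap equals the RC charging current.
I_d(t) = (V₀/R) e^(−t/τ) = 0.02876 · e^(−2.080) = 3.59×10^-3 A.

3.59×10^-3 A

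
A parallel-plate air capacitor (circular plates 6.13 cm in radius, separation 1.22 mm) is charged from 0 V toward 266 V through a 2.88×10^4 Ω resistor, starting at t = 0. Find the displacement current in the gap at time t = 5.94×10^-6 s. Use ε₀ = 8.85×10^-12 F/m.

8.31×10^-4 A

With C = ε₀A/d = (8.85×10^-12)(0.01181)/(1.22×10^-3) = 8.567×10^-11 F, the time constant is τ = RC = 2.467×10^-6 s, so t/τ = 2.408 and e^(−t/τ) = 0.09000.
I_d = I_cond = (V₀/R) e^(−t/τ) = (9.236×10^-3)(0.09000) = 8.31×10^-4 A.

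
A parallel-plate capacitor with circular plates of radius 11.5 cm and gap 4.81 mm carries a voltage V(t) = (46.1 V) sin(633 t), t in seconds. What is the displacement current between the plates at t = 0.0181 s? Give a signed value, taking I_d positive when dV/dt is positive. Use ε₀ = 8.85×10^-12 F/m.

dV/dt = (46.1)(633)·cos(11.4573) = 1.300×10^4 V/s.
I_d = C dV/dt with C = ε₀A/d = (8.85×10^-12)(0.04155)/(4.81×10^-3) = 7.645×10^-11 F, so I_d = (7.645×10^-11)(1.300×10^4) = 9.94×10^-7 A.

9.94×10^-7 A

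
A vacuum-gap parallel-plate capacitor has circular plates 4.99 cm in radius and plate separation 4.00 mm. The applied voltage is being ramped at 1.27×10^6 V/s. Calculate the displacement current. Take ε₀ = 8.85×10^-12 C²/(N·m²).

2.20×10^-5 A

E = V/d so dE/dt = (dV/dt)/d = 3.175×10^8 V/(m·s), and I_d = ε₀ A dE/dt = (8.85×10^-12)(7.823×10^-3)(3.175×10^8) = 2.20×10^-5 A.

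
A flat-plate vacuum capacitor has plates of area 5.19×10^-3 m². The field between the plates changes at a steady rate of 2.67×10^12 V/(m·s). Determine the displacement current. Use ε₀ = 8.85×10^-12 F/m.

0.123 A

With a uniform field, Φ_E = EA, so I_d = ε₀ A dE/dt = 0.123 A.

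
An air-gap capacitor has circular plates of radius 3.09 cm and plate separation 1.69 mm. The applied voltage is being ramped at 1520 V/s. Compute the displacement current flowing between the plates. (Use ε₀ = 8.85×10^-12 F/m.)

2.39×10^-8 A

C = ε₀A/d = (8.85×10^-12)(3.000×10^-3)/(1.69×10^-3) = 1.571×10^-11 F.
I_d = C dV/dt = (1.571×10^-11)(1520) = 2.39×10^-8 A.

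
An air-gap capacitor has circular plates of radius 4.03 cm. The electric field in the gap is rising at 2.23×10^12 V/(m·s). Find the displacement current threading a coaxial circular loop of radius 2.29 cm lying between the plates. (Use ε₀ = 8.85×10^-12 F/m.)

0.0325 A

I_d = ε₀ dΦ_E/dt = ε₀ πR² (dE/dt) = (8.85×10^-12)(5.102×10^-3)(2.23×10^12) = 0.1007 A through the full plate area.
Since J_d is uniform, the enclosed fraction is (r/R)² = 0.3229, giving I_d,enc = 0.0325 A.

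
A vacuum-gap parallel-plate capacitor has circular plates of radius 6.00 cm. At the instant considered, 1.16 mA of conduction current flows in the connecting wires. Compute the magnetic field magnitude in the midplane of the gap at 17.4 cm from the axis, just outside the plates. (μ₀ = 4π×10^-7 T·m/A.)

No conduction current crosses the gap, so I_d there equals the 1.16×10^-3 A in the leads.
Outside the plates the loop encloses all of I_d, so B·2πr = μ₀ I_d and B = 1.33×10^-9 T.

1.33×10^-9 T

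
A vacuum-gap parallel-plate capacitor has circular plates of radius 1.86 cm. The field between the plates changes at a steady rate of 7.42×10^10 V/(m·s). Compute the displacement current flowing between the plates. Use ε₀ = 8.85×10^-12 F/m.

7.14×10^-4 A

I_d = ε₀ A (dE/dt) = (8.85×10^-12)(1.087×10^-3 m²)(7.42×10^10) = 7.14×10^-4 A.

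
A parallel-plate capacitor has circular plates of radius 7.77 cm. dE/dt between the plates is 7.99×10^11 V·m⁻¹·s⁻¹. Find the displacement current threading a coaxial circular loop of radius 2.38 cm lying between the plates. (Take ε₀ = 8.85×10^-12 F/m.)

Total displacement current: I_d = ε₀(πR²)(dE/dt) = (8.85×10^-12)(0.01897)(7.99×10^11) = 0.1341 A.
Through an area πr² the displacement current is I_d·(πr²/πR²) = I_d (r/R)² = 0.0126 A.

0.0126 A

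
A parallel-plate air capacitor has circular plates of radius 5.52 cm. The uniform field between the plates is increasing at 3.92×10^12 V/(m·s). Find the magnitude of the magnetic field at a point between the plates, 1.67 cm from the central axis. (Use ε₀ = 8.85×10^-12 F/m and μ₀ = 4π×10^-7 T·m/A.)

3.64×10^-7 T

I_d = ε₀ dΦ_E/dt = ε₀ πR² (dE/dt) = (8.85×10^-12)(9.573×10^-3)(3.92×10^12) = 0.3321 A through the full plate area.
∮B·dl = μ₀ I_d,enc with I_d,enc = I_d r²/R² = 0.03040 A; so B = μ₀ I_d,enc/(2πr) = 3.64×10^-7 T.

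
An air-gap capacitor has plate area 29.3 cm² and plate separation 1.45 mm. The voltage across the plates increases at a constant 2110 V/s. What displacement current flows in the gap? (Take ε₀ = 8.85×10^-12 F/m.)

E = V/d so dE/dt = (dV/dt)/d = 1.455×10^6 V/(m·s), and I_d = ε₀ A dE/dt = (8.85×10^-12)(2.93×10^-3)(1.455×10^6) = 3.77×10^-8 A.

3.77×10^-8 A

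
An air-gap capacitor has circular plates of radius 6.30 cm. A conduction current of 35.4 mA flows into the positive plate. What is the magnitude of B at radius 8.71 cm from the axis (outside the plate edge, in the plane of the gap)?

Between the plates the displacement current equals the wire current: I_d = 35.4 mA = 0.0354 A.
For r ≥ R the full I_d is enclosed: B = μ₀ I_d/(2πr) = (4π×10^-7)(0.0354)/(2π·0.0871) = 8.13×10^-8 T.

8.13×10^-8 T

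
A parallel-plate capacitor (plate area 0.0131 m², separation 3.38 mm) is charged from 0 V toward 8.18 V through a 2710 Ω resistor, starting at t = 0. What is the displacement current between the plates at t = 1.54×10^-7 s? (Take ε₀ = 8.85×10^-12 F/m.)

5.76×10^-4 A

C = ε₀A/d = (8.85×10^-12)(0.0131)/(3.38×10^-3) = 3.430×10^-11 F and τ = RC = 9.295×10^-8 s. I_d in the gap equals the RC charging current.
I_d(t) = (V₀/R) e^(−t/τ) = 3.018×10^-3 · e^(−1.657) = 5.76×10^-4 A.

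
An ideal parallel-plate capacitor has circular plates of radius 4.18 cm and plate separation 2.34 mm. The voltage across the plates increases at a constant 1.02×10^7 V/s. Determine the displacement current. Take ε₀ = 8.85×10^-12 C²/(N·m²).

C = ε₀A/d = (8.85×10^-12)(5.489×10^-3)/(2.34×10^-3) = 2.076×10^-11 F.
I_d = C dV/dt = (2.076×10^-11)(1.02×10^7) = 2.12×10^-4 A.

2.12×10^-4 A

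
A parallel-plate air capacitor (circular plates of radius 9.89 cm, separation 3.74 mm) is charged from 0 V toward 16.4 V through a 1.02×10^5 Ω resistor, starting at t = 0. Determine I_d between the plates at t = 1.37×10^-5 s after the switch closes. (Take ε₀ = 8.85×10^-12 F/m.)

2.54×10^-5 A

C = ε₀A/d = (8.85×10^-12)(0.03073)/(3.74×10^-3) = 7.272×10^-11 F, so τ = RC = 7.417×10^-6 s.
The conduction current is I(t) = (V₀/R) e^(−t/τ), and the displacement current between the plates equals it.
t/τ = 1.847; I_d = (16.4/1.02×10^5) · e^(−1.847) = (1.608×10^-4)(0.1577) = 2.54×10^-5 A.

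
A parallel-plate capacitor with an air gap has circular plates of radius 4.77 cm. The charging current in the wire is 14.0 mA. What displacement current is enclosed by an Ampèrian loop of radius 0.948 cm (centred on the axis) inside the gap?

5.53×10^-4 A

No conduction current crosses the gap, so I_d there equals the 0.0140 A in the leads.
The field is uniform, so I_d,enc = I_d (r/R)² = (0.0140)(0.948/4.77)² = 5.53×10^-4 A.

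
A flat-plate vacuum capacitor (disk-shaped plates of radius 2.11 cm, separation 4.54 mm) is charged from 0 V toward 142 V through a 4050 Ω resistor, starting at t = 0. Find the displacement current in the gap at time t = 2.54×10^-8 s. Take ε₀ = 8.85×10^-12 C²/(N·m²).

C = ε₀A/d = (8.85×10^-12)(1.399×10^-3)/(4.54×10^-3) = 2.727×10^-12 F and τ = RC = 1.104×10^-8 s. I_d in the gap equals the RC charging current.
I_d(t) = (V₀/R) e^(−t/τ) = 0.03506 · e^(−2.301) = 3.51×10^-3 A.

3.51×10^-3 A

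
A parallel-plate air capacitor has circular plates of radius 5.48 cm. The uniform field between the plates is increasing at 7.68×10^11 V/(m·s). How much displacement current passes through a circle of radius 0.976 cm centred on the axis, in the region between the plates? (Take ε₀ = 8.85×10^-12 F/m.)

Through the whole plate area (πR² = 9.434×10^-3 m²), I_d = ε₀ πR² dE/dt = 0.06412 A.
Through an area πr² the displacement current is I_d·(πr²/πR²) = I_d (r/R)² = 2.03×10^-3 A.

2.03×10^-3 A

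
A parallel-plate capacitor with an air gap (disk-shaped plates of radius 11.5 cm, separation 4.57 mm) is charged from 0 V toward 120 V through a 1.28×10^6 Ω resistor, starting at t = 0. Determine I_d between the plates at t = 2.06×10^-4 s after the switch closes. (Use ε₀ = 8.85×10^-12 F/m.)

1.27×10^-5 A

With C = ε₀A/d = (8.85×10^-12)(0.04155)/(4.57×10^-3) = 8.046×10^-11 F, the time constant is τ = RC = 1.030×10^-4 s, so t/τ = 2.000 and e^(−t/τ) = 0.1353.
I_d = I_cond = (V₀/R) e^(−t/τ) = (9.375×10^-5)(0.1353) = 1.27×10^-5 A.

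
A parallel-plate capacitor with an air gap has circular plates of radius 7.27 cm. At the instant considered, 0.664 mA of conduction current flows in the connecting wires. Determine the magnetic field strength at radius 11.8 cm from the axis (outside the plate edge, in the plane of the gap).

1.13×10^-9 T

No conduction current crosses the gap, so I_d there equals the 6.64×10^-4 A in the leads.
For r ≥ R the full I_d is enclosed: B = μ₀ I_d/(2πr) = (4π×10^-7)(6.64×10^-4)/(2π·0.118) = 1.13×10^-9 T.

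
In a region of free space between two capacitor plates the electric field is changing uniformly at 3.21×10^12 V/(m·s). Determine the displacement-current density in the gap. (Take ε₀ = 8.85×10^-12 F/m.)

28.4 A/m²

J_d = ε₀ ∂E/∂t, so J_d = 28.4 A/m².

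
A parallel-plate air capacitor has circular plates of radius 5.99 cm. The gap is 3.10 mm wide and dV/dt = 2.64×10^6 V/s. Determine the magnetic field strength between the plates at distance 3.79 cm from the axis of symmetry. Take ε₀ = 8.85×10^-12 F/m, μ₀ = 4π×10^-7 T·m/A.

I_d = C dV/dt with C = ε₀πR²/d = 3.217×10^-11 F, so I_d = (3.217×10^-11)(2.64×10^6) = 8.493×10^-5 A.
For r < R the Ampère–Maxwell law gives B(2πr) = μ₀ I_d (r²/R²), so B = μ₀ I_d r/(2πR²) = (4π×10^-7)(8.493×10^-5)(0.0379)/(2π·0.0599²) = 1.79×10^-10 T.

1.79×10^-10 T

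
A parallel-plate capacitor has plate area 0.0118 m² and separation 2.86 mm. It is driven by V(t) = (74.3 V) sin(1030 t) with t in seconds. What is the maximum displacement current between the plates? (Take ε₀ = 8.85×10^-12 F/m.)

C = ε₀A/d = (8.85×10^-12)(0.0118)/(2.86×10^-3) = 3.651×10^-11 F; ω = 1030 rad/s.
I_d = C dV/dt, so |I_d|_max = C V₀ ω = (3.651×10^-11)(74.3)(1030) = 2.79×10^-6 A.

2.79×10^-6 A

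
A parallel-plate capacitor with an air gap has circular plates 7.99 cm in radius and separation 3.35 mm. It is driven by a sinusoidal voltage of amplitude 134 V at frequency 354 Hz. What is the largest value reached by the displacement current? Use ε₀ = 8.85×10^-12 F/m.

(dE/dt)_max = V₀ω/d = 8.896×10^7 V/(m·s); ω = 2πf = 2224 rad/s.
I_d,max = ε₀ A (dE/dt)_max = (8.85×10^-12)(0.02006)(8.896×10^7) = 1.58×10^-5 A.

1.58×10^-5 A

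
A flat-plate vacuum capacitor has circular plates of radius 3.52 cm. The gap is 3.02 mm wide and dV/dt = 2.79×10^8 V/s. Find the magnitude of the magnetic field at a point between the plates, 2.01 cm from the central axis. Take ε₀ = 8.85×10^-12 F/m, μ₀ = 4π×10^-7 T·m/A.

1.03×10^-8 T

With E = V/d, dE/dt = 9.238×10^10 V/(m·s) and πR² = 3.893×10^-3 m², giving I_d = ε₀ πR² dE/dt = 3.183×10^-3 A.
For r < R the Ampère–Maxwell law gives B(2πr) = μ₀ I_d (r²/R²), so B = μ₀ I_d r/(2πR²) = (4π×10^-7)(3.183×10^-3)(0.0201)/(2π·0.0352²) = 1.03×10^-8 T.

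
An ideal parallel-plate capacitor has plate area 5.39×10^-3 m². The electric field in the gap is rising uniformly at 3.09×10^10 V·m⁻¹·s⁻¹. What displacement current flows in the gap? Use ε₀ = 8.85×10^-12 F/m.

1.47×10^-3 A

With a uniform field, Φ_E = EA, so I_d = ε₀ A dE/dt = 1.47×10^-3 A.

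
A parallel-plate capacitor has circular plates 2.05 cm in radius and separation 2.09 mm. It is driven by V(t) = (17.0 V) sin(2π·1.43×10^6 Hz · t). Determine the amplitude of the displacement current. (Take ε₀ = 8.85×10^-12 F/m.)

C = ε₀A/d = (8.85×10^-12)(1.320×10^-3)/(2.09×10^-3) = 5.589×10^-12 F; ω = 2πf = 8.985×10^6 rad/s.
I_d = C dV/dt, so |I_d|_max = C V₀ ω = (5.589×10^-12)(17.0)(8.985×10^6) = 8.54×10^-4 A.

8.54×10^-4 A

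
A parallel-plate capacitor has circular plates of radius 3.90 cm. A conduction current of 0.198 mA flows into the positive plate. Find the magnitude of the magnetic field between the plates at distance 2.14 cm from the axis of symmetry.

By continuity the displacement current in the gap matches the conduction current: I_d = 1.98×10^-4 A.
∮B·dl = μ₀ I_d,enc with I_d,enc = I_d r²/R² = 5.962×10^-5 A; so B = μ₀ I_d,enc/(2πr) = 5.57×10^-10 T.

5.57×10^-10 T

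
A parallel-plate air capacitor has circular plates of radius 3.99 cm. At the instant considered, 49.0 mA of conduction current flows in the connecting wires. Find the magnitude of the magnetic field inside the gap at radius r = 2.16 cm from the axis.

By continuity the displacement current in the gap matches the conduction current: I_d = 0.0490 A.
An Ampèrian loop of radius r encloses a fraction (r/R)² of I_d. Then B·2πr = μ₀ I_d (r/R)², giving B = μ₀ I_d r/(2πR²) = 1.33×10^-7 T.

1.33×10^-7 T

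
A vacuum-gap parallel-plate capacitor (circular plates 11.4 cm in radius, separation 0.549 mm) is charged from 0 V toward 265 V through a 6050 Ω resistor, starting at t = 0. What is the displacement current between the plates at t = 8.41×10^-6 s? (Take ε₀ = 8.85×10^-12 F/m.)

With C = ε₀A/d = (8.85×10^-12)(0.04083)/(5.49×10^-4) = 6.582×10^-10 F, the time constant is τ = RC = 3.982×10^-6 s, so t/τ = 2.112 and e^(−t/τ) = 0.1210.
I_d = I_cond = (V₀/R) e^(−t/τ) = (0.04380)(0.1210) = 5.30×10^-3 A.

5.30×10^-3 A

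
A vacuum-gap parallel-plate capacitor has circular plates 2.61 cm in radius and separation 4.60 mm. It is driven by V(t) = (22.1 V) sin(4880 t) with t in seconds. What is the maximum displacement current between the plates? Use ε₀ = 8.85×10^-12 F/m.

C = ε₀A/d = (8.85×10^-12)(2.140×10^-3)/(4.60×10^-3) = 4.117×10^-12 F; ω = 4880 rad/s.
I_d = C dV/dt, so |I_d|_max = C V₀ ω = (4.117×10^-12)(22.1)(4880) = 4.44×10^-7 A.

4.44×10^-7 A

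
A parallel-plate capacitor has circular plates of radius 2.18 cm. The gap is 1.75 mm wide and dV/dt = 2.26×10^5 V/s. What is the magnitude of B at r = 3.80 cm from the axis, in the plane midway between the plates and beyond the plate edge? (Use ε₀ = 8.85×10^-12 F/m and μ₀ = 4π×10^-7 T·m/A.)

8.98×10^-12 T

With E = V/d, dE/dt = 1.291×10^8 V/(m·s) and πR² = 1.493×10^-3 m², giving I_d = ε₀ πR² dE/dt = 1.706×10^-6 A.
Outside the plates the loop encloses all of I_d, so B·2πr = μ₀ I_d and B = 8.98×10^-12 T.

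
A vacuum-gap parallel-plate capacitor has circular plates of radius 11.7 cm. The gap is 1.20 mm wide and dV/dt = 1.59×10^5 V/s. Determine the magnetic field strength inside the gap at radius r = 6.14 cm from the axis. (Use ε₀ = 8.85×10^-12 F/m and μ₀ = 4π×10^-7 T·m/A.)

4.52×10^-11 T

With E = V/d, dE/dt = 1.325×10^8 V/(m·s) and πR² = 0.04301 m², giving I_d = ε₀ πR² dE/dt = 5.043×10^-5 A.
For r < R the Ampère–Maxwell law gives B(2πr) = μ₀ I_d (r²/R²), so B = μ₀ I_d r/(2πR²) = (4π×10^-7)(5.043×10^-5)(0.0614)/(2π·0.117²) = 4.52×10^-11 T.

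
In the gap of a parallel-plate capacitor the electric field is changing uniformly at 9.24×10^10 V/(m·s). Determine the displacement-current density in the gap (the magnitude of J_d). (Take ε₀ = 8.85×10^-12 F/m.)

J_d = ε₀ dE/dt = (8.85×10^-12)(9.24×10^10) = 0.818 A/m².

0.818 A/m²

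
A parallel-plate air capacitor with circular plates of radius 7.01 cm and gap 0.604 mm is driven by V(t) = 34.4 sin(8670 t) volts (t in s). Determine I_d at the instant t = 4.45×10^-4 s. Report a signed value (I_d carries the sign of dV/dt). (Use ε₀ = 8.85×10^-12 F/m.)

dE/dt = (V₀ω/d)·cos(ωt) with ωt = 3.85815 rad: (34.4)(8670)(-0.7541)/(6.04×10^-4) = -3.724×10^8 V/(m·s).
I_d = ε₀ A dE/dt = (8.85×10^-12)(0.01544)(-3.724×10^8) = -5.09×10^-5 A.

-5.09×10^-5 A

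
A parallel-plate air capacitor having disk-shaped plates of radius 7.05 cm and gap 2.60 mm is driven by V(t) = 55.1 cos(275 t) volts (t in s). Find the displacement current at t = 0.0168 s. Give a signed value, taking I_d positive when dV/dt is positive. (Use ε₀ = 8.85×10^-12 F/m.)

dE/dt = (V₀ω/d)·−sin(ωt) with ωt = 4.62 rad: (55.1)(275)(0.9957)/(2.60×10^-3) = 5.803×10^6 V/(m·s).
I_d = ε₀ A dE/dt = (8.85×10^-12)(0.01561)(5.803×10^6) = 8.02×10^-7 A.

8.02×10^-7 A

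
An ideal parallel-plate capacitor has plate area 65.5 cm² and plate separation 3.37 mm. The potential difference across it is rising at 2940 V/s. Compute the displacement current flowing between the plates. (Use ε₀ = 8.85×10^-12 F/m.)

5.06×10^-8 A

The field between the plates is E = V/d, so dE/dt = (2940)/(3.37×10^-3 m) = 8.724×10^5 V/(m·s).
I_d = ε₀ A (dE/dt) = (8.85×10^-12)(6.55×10^-3)(8.724×10^5) = 5.06×10^-8 A.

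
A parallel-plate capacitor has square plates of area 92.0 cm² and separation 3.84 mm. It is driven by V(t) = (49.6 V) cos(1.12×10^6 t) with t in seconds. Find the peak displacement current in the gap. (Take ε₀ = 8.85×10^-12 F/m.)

1.18×10^-3 A

(dE/dt)_max = V₀ω/d = 1.447×10^10 V/(m·s); ω = 1.12×10^6 rad/s.
I_d,max = ε₀ A (dE/dt)_max = (8.85×10^-12)(9.20×10^-3)(1.447×10^10) = 1.18×10^-3 A.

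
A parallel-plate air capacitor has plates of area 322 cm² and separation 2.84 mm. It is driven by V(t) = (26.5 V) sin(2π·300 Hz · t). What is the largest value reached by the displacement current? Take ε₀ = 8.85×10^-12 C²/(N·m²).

5.01×10^-6 A

The displacement current equals the conduction current C dV/dt, which peaks at C V₀ ω.
With C = ε₀A/d = (8.85×10^-12)(0.0322)/(2.84×10^-3) = 1.003×10^-10 F and ω = 2πf = 1885 rad/s, I_d,max = (1.003×10^-10)(26.5)(1885) = 5.01×10^-6 A.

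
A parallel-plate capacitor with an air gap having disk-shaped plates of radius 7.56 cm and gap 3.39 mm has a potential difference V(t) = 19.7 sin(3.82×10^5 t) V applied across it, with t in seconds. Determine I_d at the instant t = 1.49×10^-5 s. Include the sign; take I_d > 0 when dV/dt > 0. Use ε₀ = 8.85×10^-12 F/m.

dV/dt = (19.7)(3.82×10^5)·cos(5.6918) = 6.247×10^6 V/s.
I_d = C dV/dt with C = ε₀A/d = (8.85×10^-12)(0.01796)/(3.39×10^-3) = 4.689×10^-11 F, so I_d = (4.689×10^-11)(6.247×10^6) = 2.93×10^-4 A.

2.93×10^-4 A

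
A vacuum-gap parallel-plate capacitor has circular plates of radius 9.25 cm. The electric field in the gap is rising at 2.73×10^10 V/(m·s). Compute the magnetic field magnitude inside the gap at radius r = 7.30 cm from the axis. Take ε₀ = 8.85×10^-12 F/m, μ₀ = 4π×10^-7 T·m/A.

1.11×10^-8 T

Through the whole plate area (πR² = 0.02688 m²), I_d = ε₀ πR² dE/dt = 6.494×10^-3 A.
∮B·dl = μ₀ I_d,enc with I_d,enc = I_d r²/R² = 4.045×10^-3 A; so B = μ₀ I_d,enc/(2πr) = 1.11×10^-8 T.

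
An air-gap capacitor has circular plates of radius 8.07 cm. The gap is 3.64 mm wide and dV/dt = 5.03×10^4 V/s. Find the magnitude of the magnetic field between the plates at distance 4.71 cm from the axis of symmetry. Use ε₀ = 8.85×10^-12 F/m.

dE/dt = (dV/dt)/d = 1.382×10^7 V/(m·s); I_d = ε₀(πR²)(dE/dt) = (8.85×10^-12)(0.02046)(1.382×10^7) = 2.502×10^-6 A.
An Ampèrian loop of radius r encloses a fraction (r/R)² of I_d. Then B·2πr = μ₀ I_d (r/R)², giving B = μ₀ I_d r/(2πR²) = 3.62×10^-12 T.

3.62×10^-12 T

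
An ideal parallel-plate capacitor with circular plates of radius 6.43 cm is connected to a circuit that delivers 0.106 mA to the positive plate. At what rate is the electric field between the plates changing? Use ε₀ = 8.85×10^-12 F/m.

The displacement current between the plates equals the conduction current, I_d = 0.106 mA.
Since I_d = ε₀ A dE/dt, dE/dt = I_d/(ε₀A) = (1.06×10^-4)/((8.85×10^-12)(0.01299)) = 9.22×10^8 V/(m·s).

9.22×10^8 V/(m·s)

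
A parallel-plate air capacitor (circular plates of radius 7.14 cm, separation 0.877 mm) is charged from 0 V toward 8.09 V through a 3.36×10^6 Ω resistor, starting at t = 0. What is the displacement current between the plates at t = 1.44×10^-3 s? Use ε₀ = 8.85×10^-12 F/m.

1.70×10^-7 A

With C = ε₀A/d = (8.85×10^-12)(0.01602)/(8.77×10^-4) = 1.617×10^-10 F, the time constant is τ = RC = 5.433×10^-4 s, so t/τ = 2.650 and e^(−t/τ) = 0.07065.
I_d = I_cond = (V₀/R) e^(−t/τ) = (2.408×10^-6)(0.07065) = 1.70×10^-7 A.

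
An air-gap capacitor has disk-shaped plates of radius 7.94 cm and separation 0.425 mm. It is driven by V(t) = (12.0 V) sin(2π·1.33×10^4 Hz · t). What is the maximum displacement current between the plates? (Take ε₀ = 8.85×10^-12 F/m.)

C = ε₀A/d = (8.85×10^-12)(0.01981)/(4.25×10^-4) = 4.125×10^-10 F; ω = 2πf = 8.357×10^4 rad/s.
I_d = C dV/dt, so |I_d|_max = C V₀ ω = (4.125×10^-10)(12.0)(8.357×10^4) = 4.14×10^-4 A.

4.14×10^-4 A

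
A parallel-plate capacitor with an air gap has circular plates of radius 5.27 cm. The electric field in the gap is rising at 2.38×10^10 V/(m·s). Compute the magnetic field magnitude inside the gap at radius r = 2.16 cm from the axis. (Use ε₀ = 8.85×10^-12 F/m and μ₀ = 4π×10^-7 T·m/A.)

2.86×10^-9 T

I_d = ε₀ dΦ_E/dt = ε₀ πR² (dE/dt) = (8.85×10^-12)(8.725×10^-3)(2.38×10^10) = 1.838×10^-3 A through the full plate area.
∮B·dl = μ₀ I_d,enc with I_d,enc = I_d r²/R² = 3.088×10^-4 A; so B = μ₀ I_d,enc/(2πr) = 2.86×10^-9 T.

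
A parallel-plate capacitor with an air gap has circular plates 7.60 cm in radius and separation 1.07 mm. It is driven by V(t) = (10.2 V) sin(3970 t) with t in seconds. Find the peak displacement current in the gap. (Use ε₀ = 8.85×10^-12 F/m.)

6.08×10^-6 A

C = ε₀A/d = (8.85×10^-12)(0.01815)/(1.07×10^-3) = 1.501×10^-10 F; ω = 3970 rad/s.
I_d = C dV/dt, so |I_d|_max = C V₀ ω = (1.501×10^-10)(10.2)(3970) = 6.08×10^-6 A.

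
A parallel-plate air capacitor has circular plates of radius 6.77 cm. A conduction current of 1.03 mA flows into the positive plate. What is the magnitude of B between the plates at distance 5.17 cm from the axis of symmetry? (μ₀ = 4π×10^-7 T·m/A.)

2.32×10^-9 T

By continuity the displacement current in the gap matches the conduction current: I_d = 1.03×10^-3 A.
An Ampèrian loop of radius r encloses a fraction (r/R)² of I_d. Then B·2πr = μ₀ I_d (r/R)², giving B = μ₀ I_d r/(2πR²) = 2.32×10^-9 T.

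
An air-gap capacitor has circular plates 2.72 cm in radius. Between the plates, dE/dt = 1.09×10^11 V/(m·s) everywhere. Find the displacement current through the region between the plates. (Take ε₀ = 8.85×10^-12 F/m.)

With a uniform field, Φ_E = EA, so I_d = ε₀ A dE/dt = 2.24×10^-3 A.

2.24×10^-3 A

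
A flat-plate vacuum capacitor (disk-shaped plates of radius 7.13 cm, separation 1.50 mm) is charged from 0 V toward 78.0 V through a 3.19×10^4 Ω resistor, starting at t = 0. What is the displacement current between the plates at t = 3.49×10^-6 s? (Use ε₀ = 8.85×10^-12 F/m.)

C = ε₀A/d = (8.85×10^-12)(0.01597)/(1.50×10^-3) = 9.422×10^-11 F, so τ = RC = 3.006×10^-6 s.
The conduction current is I(t) = (V₀/R) e^(−t/τ), and the displacement current between the plates equals it.
t/τ = 1.161; I_d = (78.0/3.19×10^4) · e^(−1.161) = (2.445×10^-3)(0.3132) = 7.66×10^-4 A.

7.66×10^-4 A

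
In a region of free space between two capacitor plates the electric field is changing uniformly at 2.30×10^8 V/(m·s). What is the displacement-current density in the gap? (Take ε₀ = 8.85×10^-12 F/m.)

The displacement-current density is ε₀ ∂E/∂t = (8.85×10^-12)(2.30×10^8) = 2.04×10^-3 A/m².

2.04×10^-3 A/m²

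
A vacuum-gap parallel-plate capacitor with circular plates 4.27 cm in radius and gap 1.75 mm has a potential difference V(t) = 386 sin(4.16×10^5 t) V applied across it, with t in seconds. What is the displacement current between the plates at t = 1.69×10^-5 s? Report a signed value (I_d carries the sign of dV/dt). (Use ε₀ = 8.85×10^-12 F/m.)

dV/dt = (386)(4.16×10^5)·cos(7.0304) = 1.178×10^8 V/s.
I_d = C dV/dt with C = ε₀A/d = (8.85×10^-12)(5.728×10^-3)/(1.75×10^-3) = 2.897×10^-11 F, so I_d = (2.897×10^-11)(1.178×10^8) = 3.41×10^-3 A.

3.41×10^-3 A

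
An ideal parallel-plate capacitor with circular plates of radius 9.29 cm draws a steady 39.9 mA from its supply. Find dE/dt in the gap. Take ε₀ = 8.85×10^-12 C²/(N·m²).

1.66×10^11 V/(m·s)

The displacement current between the plates equals the conduction current, I_d = 39.9 mA.
Inverting I_d = ε₀ A dE/dt gives dE/dt = 0.0399 / (8.85×10^-12 · 0.02711) = 1.66×10^11 V/(m·s).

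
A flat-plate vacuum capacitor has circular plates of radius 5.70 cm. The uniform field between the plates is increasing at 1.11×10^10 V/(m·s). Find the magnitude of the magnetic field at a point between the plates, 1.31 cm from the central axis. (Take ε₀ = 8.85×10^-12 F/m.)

8.09×10^-10 T

Through the whole plate area (πR² = 0.01021 m²), I_d = ε₀ πR² dE/dt = 1.003×10^-3 A.
An Ampèrian loop of radius r encloses a fraction (r/R)² of I_d. Then B·2πr = μ₀ I_d (r/R)², giving B = μ₀ I_d r/(2πR²) = 8.09×10^-10 T.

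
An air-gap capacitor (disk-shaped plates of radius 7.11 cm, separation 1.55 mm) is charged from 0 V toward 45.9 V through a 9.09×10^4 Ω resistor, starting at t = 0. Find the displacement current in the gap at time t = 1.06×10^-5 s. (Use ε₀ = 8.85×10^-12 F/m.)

With C = ε₀A/d = (8.85×10^-12)(0.01588)/(1.55×10^-3) = 9.067×10^-11 F, the time constant is τ = RC = 8.242×10^-6 s, so t/τ = 1.286 and e^(−t/τ) = 0.2764.
I_d = I_cond = (V₀/R) e^(−t/τ) = (5.050×10^-4)(0.2764) = 1.40×10^-4 A.

1.40×10^-4 A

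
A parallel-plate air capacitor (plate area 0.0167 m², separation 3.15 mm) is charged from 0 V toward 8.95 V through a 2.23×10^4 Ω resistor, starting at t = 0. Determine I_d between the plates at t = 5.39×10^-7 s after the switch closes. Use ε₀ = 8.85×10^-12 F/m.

2.40×10^-4 A

C = ε₀A/d = (8.85×10^-12)(0.0167)/(3.15×10^-3) = 4.692×10^-11 F, so τ = RC = 1.046×10^-6 s.
The conduction current is I(t) = (V₀/R) e^(−t/τ), and the displacement current between the plates equals it.
t/τ = 0.5153; I_d = (8.95/2.23×10^4) · e^(−0.5153) = (4.013×10^-4)(0.5973) = 2.40×10^-4 A.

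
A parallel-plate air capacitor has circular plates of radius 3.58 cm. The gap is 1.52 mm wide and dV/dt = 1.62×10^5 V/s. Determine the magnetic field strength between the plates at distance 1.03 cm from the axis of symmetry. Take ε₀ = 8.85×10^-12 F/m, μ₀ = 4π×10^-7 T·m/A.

6.10×10^-12 T

I_d = C dV/dt with C = ε₀πR²/d = 2.344×10^-11 F, so I_d = (2.344×10^-11)(1.62×10^5) = 3.797×10^-6 A.
An Ampèrian loop of radius r encloses a fraction (r/R)² of I_d. Then B·2πr = μ₀ I_d (r/R)², giving B = μ₀ I_d r/(2πR²) = 6.10×10^-12 T.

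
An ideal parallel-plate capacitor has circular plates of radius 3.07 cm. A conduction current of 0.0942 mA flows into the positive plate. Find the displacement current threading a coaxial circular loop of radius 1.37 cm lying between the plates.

Between the plates the displacement current equals the wire current: I_d = 0.0942 mA = 9.42×10^-5 A.
Through an area πr² the displacement current is I_d·(πr²/πR²) = I_d (r/R)² = 1.88×10^-5 A.

1.88×10^-5 A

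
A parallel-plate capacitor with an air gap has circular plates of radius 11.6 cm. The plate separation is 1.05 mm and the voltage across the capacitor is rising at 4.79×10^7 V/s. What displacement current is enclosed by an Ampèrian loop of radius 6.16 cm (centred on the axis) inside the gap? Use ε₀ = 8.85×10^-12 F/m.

I_d = C dV/dt with C = ε₀πR²/d = 3.563×10^-10 F, so I_d = (3.563×10^-10)(4.79×10^7) = 0.01707 A.
The field is uniform, so I_d,enc = I_d (r/R)² = (0.01707)(6.16/11.6)² = 4.81×10^-3 A.

4.81×10^-3 A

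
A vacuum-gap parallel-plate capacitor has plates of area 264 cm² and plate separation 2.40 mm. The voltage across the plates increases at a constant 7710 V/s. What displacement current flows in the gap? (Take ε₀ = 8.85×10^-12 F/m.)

7.51×10^-7 A

E = V/d so dE/dt = (dV/dt)/d = 3.213×10^6 V/(m·s), and I_d = ε₀ A dE/dt = (8.85×10^-12)(0.0264)(3.213×10^6) = 7.51×10^-7 A.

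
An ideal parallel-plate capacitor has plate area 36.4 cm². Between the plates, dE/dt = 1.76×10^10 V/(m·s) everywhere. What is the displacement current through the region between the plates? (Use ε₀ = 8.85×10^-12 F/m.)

I_d = ε₀ A (dE/dt) = (8.85×10^-12)(3.64×10^-3 m²)(1.76×10^10) = 5.67×10^-4 A.

5.67×10^-4 A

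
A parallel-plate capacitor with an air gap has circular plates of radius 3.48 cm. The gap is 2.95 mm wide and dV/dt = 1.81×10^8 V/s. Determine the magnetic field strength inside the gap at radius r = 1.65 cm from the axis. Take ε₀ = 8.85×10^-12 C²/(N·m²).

With E = V/d, dE/dt = 6.136×10^10 V/(m·s) and πR² = 3.805×10^-3 m², giving I_d = ε₀ πR² dE/dt = 2.066×10^-3 A.
An Ampèrian loop of radius r encloses a fraction (r/R)² of I_d. Then B·2πr = μ₀ I_d (r/R)², giving B = μ₀ I_d r/(2πR²) = 5.63×10^-9 T.

5.63×10^-9 T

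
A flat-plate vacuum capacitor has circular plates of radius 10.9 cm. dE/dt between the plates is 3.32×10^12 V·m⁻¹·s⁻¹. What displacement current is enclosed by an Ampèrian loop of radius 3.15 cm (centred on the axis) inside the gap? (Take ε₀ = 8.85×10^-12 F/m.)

0.0916 A

Total displacement current: I_d = ε₀(πR²)(dE/dt) = (8.85×10^-12)(0.03733)(3.32×10^12) = 1.097 A.
Since J_d is uniform, the enclosed fraction is (r/R)² = 0.08352, giving I_d,enc = 0.0916 A.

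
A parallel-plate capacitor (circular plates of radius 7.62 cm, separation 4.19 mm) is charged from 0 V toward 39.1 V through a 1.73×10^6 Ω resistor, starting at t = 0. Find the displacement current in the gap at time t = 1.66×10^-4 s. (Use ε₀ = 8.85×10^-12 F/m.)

C = ε₀A/d = (8.85×10^-12)(0.01824)/(4.19×10^-3) = 3.853×10^-11 F and τ = RC = 6.666×10^-5 s. I_d in the gap equals the RC charging current.
I_d(t) = (V₀/R) e^(−t/τ) = 2.260×10^-5 · e^(−2.490) = 1.87×10^-6 A.

1.87×10^-6 A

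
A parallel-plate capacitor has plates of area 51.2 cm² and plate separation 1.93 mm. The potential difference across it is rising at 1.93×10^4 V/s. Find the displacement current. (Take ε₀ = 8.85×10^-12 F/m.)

4.53×10^-7 A

E = V/d so dE/dt = (dV/dt)/d = 1.000×10^7 V/(m·s), and I_d = ε₀ A dE/dt = (8.85×10^-12)(5.12×10^-3)(1.000×10^7) = 4.53×10^-7 A.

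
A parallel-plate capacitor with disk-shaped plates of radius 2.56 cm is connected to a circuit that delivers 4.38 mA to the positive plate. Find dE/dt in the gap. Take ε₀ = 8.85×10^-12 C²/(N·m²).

2.40×10^11 V/(m·s)

By continuity, I_d in the gap equals the 4.38 mA flowing in the wire.
Then dE/dt = I_d/(ε₀A) = 2.40×10^11 V/(m·s).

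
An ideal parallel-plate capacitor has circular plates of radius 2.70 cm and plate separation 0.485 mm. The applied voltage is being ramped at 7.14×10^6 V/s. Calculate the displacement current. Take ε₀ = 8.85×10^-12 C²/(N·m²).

E = V/d so dE/dt = (dV/dt)/d = 1.472×10^10 V/(m·s), and I_d = ε₀ A dE/dt = (8.85×10^-12)(2.290×10^-3)(1.472×10^10) = 2.98×10^-4 A.

2.98×10^-4 A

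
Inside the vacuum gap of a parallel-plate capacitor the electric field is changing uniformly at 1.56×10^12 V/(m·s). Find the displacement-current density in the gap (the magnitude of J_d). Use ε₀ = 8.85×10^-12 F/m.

13.8 A/m²

J_d = ε₀ ∂E/∂t, so J_d = 13.8 A/m².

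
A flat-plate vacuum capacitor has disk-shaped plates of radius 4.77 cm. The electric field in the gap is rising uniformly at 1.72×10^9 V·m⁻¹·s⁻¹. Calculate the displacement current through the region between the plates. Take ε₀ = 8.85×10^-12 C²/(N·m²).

1.09×10^-4 A

With a uniform field, Φ_E = EA, so I_d = ε₀ A dE/dt = 1.09×10^-4 A.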